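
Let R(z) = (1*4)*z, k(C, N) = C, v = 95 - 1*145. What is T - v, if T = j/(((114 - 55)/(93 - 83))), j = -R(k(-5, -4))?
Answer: 3150/59 ≈ 53.390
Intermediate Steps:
v = -50 (v = 95 - 145 = -50)
R(z) = 4*z
j = 20 (j = -4*(-5) = -1*(-20) = 20)
T = 200/59 (T = 20/(((114 - 55)/(93 - 83))) = 20/((59/10)) = 20/((59*(⅒))) = 20/(59/10) = 20*(10/59) = 200/59 ≈ 3.3898)
T - v = 200/59 - 1*(-50) = 200/59 + 50 = 3150/59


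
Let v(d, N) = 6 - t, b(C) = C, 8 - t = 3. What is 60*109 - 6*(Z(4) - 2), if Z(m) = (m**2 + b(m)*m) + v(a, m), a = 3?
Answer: 6354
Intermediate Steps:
t = 5 (t = 8 - 1*3 = 8 - 3 = 5)
v(d, N) = 1 (v(d, N) = 6 - 1*5 = 6 - 5 = 1)
Z(m) = 1 + 2*m**2 (Z(m) = (m**2 + m*m) + 1 = (m**2 + m**2) + 1 = 2*m**2 + 1 = 1 + 2*m**2)
60*109 - 6*(Z(4) - 2) = 60*109 - 6*((1 + 2*4**2) - 2) = 6540 - 6*((1 + 2*16) - 2) = 6540 - 6*((1 + 32) - 2) = 6540 - 6*(33 - 2) = 6540 - 6*31 = 6540 - 186 = 6354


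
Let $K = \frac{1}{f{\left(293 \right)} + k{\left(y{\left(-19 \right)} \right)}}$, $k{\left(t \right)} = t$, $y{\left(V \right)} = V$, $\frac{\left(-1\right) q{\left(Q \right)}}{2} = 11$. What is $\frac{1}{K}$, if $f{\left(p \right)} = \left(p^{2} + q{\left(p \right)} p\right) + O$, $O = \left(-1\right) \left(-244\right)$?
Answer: $79628$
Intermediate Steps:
$q{\left(Q \right)} = -22$ ($q{\left(Q \right)} = \left(-2\right) 11 = -22$)
$O = 244$
$f{\left(p \right)} = 244 + p^{2} - 22 p$ ($f{\left(p \right)} = \left(p^{2} - 22 p\right) + 244 = 244 + p^{2} - 22 p$)
$K = \frac{1}{79628}$ ($K = \frac{1}{\left(244 + 293^{2} - 6446\right) - 19} = \frac{1}{\left(244 + 85849 - 6446\right) - 19} = \frac{1}{79647 - 19} = \frac{1}{79628} \approx 1.2558 \cdot 10^{-5}$)
$\frac{1}{K} = \frac{1}{\frac{1}{79628}} = 79628$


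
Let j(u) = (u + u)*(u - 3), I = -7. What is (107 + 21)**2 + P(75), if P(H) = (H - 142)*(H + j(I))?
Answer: 1979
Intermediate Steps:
j(u) = 2*u*(-3 + u) (j(u) = (2*u)*(-3 + u) = 2*u*(-3 + u))
P(H) = (-142 + H)*(140 + H) (P(H) = (H - 142)*(H + 2*(-7)*(-3 - 7)) = (-142 + H)*(H + 2*(-7)*(-10)) = (-142 + H)*(H + 140) = (-142 + H)*(140 + H))
(107 + 21)**2 + P(75) = (107 + 21)**2 + (-19880 + 75**2 - 2*75) = 128**2 + (-19880 + 5625 - 150) = 16384 - 14405 = 1979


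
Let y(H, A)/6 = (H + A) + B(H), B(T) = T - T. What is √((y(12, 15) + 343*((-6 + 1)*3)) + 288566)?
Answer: √283583 ≈ 532.53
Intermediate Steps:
B(T) = 0
y(H, A) = 6*A + 6*H (y(H, A) = 6*((H + A) + 0) = 6*((A + H) + 0) = 6*(A + H) = 6*A + 6*H)
√((y(12, 15) + 343*((-6 + 1)*3)) + 288566) = √(((6*15 + 6*12) + 343*((-6 + 1)*3)) + 288566) = √(((90 + 72) + 343*(-5*3)) + 288566) = √((162 + 343*(-15)) + 288566) = √((162 - 5145) + 288566) = √(-4983 + 288566) = √283583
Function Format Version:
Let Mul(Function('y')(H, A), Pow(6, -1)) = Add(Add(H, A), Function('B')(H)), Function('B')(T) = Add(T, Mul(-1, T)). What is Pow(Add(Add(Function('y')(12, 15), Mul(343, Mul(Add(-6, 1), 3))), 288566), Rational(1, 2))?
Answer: Pow(283583, Rational(1, 2)) ≈ 532.53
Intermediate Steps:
Function('B')(T) = 0
Function('y')(H, A) = Add(Mul(6, A), Mul(6, H)) (Function('y')(H, A) = Mul(6, Add(Add(H, A), 0)) = Mul(6, Add(Add(A, H), 0)) = Mul(6, Add(A, H)) = Add(Mul(6, A), Mul(6, H)))
Pow(Add(Add(Function('y')(12, 15), Mul(343, Mul(Add(-6, 1), 3))), 288566), Rational(1, 2)) = Pow(Add(Add(Add(Mul(6, 15), Mul(6, 12)), Mul(343, Mul(Add(-6, 1), 3))), 288566), Rational(1, 2)) = Pow(Add(Add(Add(90, 72), Mul(343, Mul(-5, 3))), 288566), Rational(1, 2)) = Pow(Add(Add(162, Mul(343, -15)), 288566), Rational(1, 2)) = Pow(Add(Add(162, -5145), 288566), Rational(1, 2)) = Pow(Add(-4983, 288566), Rational(1, 2)) = Pow(283583, Rational(1, 2))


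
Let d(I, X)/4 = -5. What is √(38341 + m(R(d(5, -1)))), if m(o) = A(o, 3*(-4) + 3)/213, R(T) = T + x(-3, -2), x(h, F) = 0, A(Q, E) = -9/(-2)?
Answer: 5*√30924334/142 ≈ 195.81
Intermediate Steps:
A(Q, E) = 9/2 (A(Q, E) = -9*(-½) = 9/2)
d(I, X) = -20 (d(I, X) = 4*(-5) = -20)
R(T) = T (R(T) = T + 0 = T)
m(o) = 3/142 (m(o) = (9/2)/213 = (9/2)*(1/213) = 3/142)
√(38341 + m(R(d(5, -1)))) = √(38341 + 3/142) = √(5444425/142) = 5*√30924334/142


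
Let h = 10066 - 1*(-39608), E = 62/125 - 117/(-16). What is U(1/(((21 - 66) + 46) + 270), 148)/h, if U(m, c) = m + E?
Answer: 249071/1583724000 ≈ 0.00015727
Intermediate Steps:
E = 15617/2000 (E = 62*(1/125) - 117*(-1/16) = 62/125 + 117/16 = 15617/2000 ≈ 7.8085)
U(m, c) = 15617/2000 + m (U(m, c) = m + 15617/2000 = 15617/2000 + m)
h = 49674 (h = 10066 + 39608 = 49674)
U(1/(((21 - 66) + 46) + 270), 148)/h = (15617/2000 + 1/(((21 - 66) + 46) + 270))/49674 = (15617/2000 + 1/((-45 + 46) + 270))*(1/49674) = (15617/2000 + 1/(1 + 270))*(1/49674) = (15617/2000 + 1/271)*(1/49674) = (4234207/542000)*(1/49674) = 249071/1583724000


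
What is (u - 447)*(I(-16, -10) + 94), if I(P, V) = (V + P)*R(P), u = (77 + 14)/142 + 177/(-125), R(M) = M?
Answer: -405348459/1775 ≈ -2.2837e+5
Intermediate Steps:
u = -13759/17750 (u = 91*(1/142) + 177*(-1/125) = 91/142 - 177/125 = -13759/17750 ≈ -0.77516)
I(P, V) = P*(P + V) (I(P, V) = (V + P)*P = (P + V)*P = P*(P + V))
(u - 447)*(I(-16, -10) + 94) = (-13759/17750 - 447)*(-16*(-16 - 10) + 94) = -7948009*(-16*(-26) + 94)/17750 = -7948009*(416 + 94)/17750 = -7948009/17750*510 = -405348459/1775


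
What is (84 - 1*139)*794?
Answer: -43670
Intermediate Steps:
(84 - 1*139)*794 = (84 - 139)*794 = -55*794 = -43670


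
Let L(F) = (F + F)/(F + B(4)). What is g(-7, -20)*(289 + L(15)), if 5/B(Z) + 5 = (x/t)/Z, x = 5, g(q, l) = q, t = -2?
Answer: -258811/127 ≈ -2037.9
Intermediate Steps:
B(Z) = 5/(-5 - 5/(2*Z)) (B(Z) = 5/(-5 + (5/(-2))/Z) = 5/(-5 + (5*(-½))/Z) = 5/(-5 - 5/(2*Z)))
L(F) = 2*F/(-8/9 + F) (L(F) = (F + F)/(F + 2*4/(-1 - 2*4)) = (2*F)/(F + 2*4/(-1 - 8)) = (2*F)/(F + 2*4/(-9)) = (2*F)/(F + 2*4*(-⅑)) = (2*F)/(F - 8/9) = (2*F)/(-8/9 + F) = 2*F/(-8/9 + F))
g(-7, -20)*(289 + L(15)) = -7*(289 + 18*15/(-8 + 9*15)) = -7*(289 + 18*15/(-8 + 135)) = -7*(289 + 18*15/127) = -7*(289 + 18*15*(1/127)) = -7*(289 + 270/127) = -7*36973/127 = -258811/127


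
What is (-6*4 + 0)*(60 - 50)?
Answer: -240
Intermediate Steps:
(-6*4 + 0)*(60 - 50) = (-24 + 0)*10 = -24*10 = -240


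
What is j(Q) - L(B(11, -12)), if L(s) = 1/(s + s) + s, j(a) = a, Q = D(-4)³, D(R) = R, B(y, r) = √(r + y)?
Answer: -64 - I/2 ≈ -64.0 - 0.5*I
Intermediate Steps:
Q = -64 (Q = (-4)³ = -64)
L(s) = s + 1/(2*s) (L(s) = 1/(2*s) + s = s + 1/(2*s))
j(Q) - L(B(11, -12)) = -64 - (√(-12 + 11) + 1/(2*(√(-12 + 11)))) = -64 - (√(-1) + 1/(2*(√(-1)))) = -64 - (I + 1/(2*I)) = -64 - (I + (-I)/2) = -64 - (I - I/2) = -64 - I/2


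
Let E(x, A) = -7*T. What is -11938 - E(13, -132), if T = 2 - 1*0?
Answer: -11924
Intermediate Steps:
T = 2 (T = 2 + 0 = 2)
E(x, A) = -14 (E(x, A) = -7*2 = -14)
-11938 - E(13, -132) = -11938 - 1*(-14) = -11938 + 14 = -11924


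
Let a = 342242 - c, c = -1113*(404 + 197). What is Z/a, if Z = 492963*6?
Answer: 2957778/1011155 ≈ 2.9251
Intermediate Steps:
c = -668913 (c = -1113*601 = -668913)
a = 1011155 (a = 342242 - 1*(-668913) = 342242 + 668913 = 1011155)
Z = 2957778
Z/a = 2957778/1011155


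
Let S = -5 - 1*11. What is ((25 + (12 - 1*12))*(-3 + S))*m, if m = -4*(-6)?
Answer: -11400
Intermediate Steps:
S = -16 (S = -5 - 11 = -16)
m = 24
((25 + (12 - 1*12))*(-3 + S))*m = ((25 + (12 - 1*12))*(-3 - 16))*24 = ((25 + (12 - 12))*(-19))*24 = ((25 + 0)*(-19))*24 = (25*(-19))*24 = -475*24 = -11400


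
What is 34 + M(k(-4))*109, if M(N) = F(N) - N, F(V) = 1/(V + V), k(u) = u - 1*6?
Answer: 22371/20 ≈ 1118.6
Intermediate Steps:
k(u) = -6 + u (k(u) = u - 6 = -6 + u)
F(V) = 1/(2*V)
M(N) = 1/(2*N) - N
34 + M(k(-4))*109 = 34 + (1/(2*(-6 - 4)) - (-6 - 4))*109 = 34 + ((1/2)/(-10) - 1*(-10))*109 = 34 + ((1/2)*(-1/10) + 10)*109 = 34 + (-1/20 + 10)*109 = 34 + (199/20)*109 = 34 + 21691/20 = 22371/20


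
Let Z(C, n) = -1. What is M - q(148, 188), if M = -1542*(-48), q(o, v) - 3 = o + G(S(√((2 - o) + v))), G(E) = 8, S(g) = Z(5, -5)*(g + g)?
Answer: 73857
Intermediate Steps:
S(g) = -2*g (S(g) = -(g + g) = -2*g)
q(o, v) = 11 + o (q(o, v) = 3 + (o + 8) = 3 + (8 + o) = 11 + o)
M = 74016
M - q(148, 188) = 74016 - (11 + 148) = 74016 - 1*159 = 74016 - 159 = 73857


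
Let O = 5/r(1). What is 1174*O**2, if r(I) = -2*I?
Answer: 14675/2 ≈ 7337.5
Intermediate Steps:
O = -5/2 (O = 5/((-2*1)) = 5/(-2) = 5*(-1/2) = -5/2 ≈ -2.5000)
1174*O**2 = 1174*(-5/2)**2 = 1174*(25/4) = 14675/2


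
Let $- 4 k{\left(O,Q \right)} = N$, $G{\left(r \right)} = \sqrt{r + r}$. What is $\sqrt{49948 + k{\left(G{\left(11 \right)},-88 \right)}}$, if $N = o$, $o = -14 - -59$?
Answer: $\frac{\sqrt{199747}}{2} \approx 223.47$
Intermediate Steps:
$o = 45$ ($o = -14 + 59 = 45$)
$G{\left(r \right)} = \sqrt{2} \sqrt{r}$ ($G{\left(r \right)} = \sqrt{2 r} = \sqrt{2} \sqrt{r}$)
$N = 45$
$k{\left(O,Q \right)} = - \frac{45}{4}$ ($k{\left(O,Q \right)} = \left(- \frac{1}{4}\right) 45 = - \frac{45}{4}$)
$\sqrt{49948 + k{\left(G{\left(11 \right)},-88 \right)}} = \sqrt{49948 - \frac{45}{4}} = \sqrt{\frac{199747}{4}} = \frac{\sqrt{199747}}{2}$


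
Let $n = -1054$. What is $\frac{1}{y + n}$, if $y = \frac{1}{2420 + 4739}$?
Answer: $- \frac{7159}{7545585} \approx -0.00094877$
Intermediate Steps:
$y = \frac{1}{7159} \approx 0.00013968$
$\frac{1}{y + n} = \frac{1}{\frac{1}{7159} - 1054} = \frac{1}{- \frac{7545585}{7159}} = - \frac{7159}{7545585}$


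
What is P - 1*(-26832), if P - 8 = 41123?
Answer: 67963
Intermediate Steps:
P = 41131 (P = 8 + 41123 = 41131)
P - 1*(-26832) = 41131 - 1*(-26832) = 41131 + 26832 = 67963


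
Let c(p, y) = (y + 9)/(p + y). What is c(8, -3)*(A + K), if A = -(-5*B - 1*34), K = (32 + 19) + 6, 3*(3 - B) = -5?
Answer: 686/5 ≈ 137.20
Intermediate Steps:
B = 14/3 (B = 3 - ⅓*(-5) = 3 + 5/3 = 14/3 ≈ 4.6667)
c(p, y) = (9 + y)/(p + y)
K = 57 (K = 51 + 6 = 57)
A = 172/3 (A = -(-5*14/3 - 1*34) = -(-70/3 - 34) = -1*(-172/3) = 172/3 ≈ 57.333)
c(8, -3)*(A + K) = ((9 - 3)/(8 - 3))*(172/3 + 57) = (6/5)*(343/3) = 686/5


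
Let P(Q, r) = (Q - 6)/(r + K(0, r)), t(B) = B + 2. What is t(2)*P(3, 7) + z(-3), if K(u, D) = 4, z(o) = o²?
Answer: 87/11 ≈ 7.9091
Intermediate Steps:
t(B) = 2 + B
P(Q, r) = (-6 + Q)/(4 + r) (P(Q, r) = (Q - 6)/(r + 4) = (-6 + Q)/(4 + r))
t(2)*P(3, 7) + z(-3) = (2 + 2)*((-6 + 3)/(4 + 7)) + (-3)² = 4*(-3/11) + 9 = -12/11 + 9 = 87/11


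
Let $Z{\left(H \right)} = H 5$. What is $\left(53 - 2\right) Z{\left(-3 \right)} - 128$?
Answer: $-893$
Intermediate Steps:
$Z{\left(H \right)} = 5 H$
$\left(53 - 2\right) Z{\left(-3 \right)} - 128 = \left(53 - 2\right) 5 \left(-3\right) - 128 = \left(53 - 2\right) \left(-15\right) - 128 = 51 \left(-15\right) - 128 = -765 - 128 = -893$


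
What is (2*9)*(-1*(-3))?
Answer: 54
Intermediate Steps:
(2*9)*(-1*(-3)) = 18*3 = 54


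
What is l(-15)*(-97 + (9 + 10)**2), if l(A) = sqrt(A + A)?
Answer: 264*I*sqrt(30) ≈ 1446.0*I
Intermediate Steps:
l(A) = sqrt(2)*sqrt(A) (l(A) = sqrt(2*A) = sqrt(2)*sqrt(A))
l(-15)*(-97 + (9 + 10)**2) = (sqrt(2)*sqrt(-15))*(-97 + (9 + 10)**2) = (sqrt(2)*(I*sqrt(15)))*(-97 + 19**2) = (I*sqrt(30))*(-97 + 361) = (I*sqrt(30))*264 = 264*I*sqrt(30)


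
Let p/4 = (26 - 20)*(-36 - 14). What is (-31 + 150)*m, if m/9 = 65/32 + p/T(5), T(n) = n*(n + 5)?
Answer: -752913/32 ≈ -23529.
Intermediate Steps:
T(n) = n*(5 + n)
p = -1200 (p = 4*((26 - 20)*(-36 - 14)) = 4*(6*(-50)) = 4*(-300) = -1200)
m = -6327/32 (m = 9*(65/32 - 1200*1/(5*(5 + 5))) = 9*(65*(1/32) - 1200/(5*10)) = 9*(65/32 - 1200/50) = 9*(65/32 - 1200*1/50) = 9*(65/32 - 24) = 9*(-703/32) = -6327/32 ≈ -197.72)
(-31 + 150)*m = (-31 + 150)*(-6327/32) = 119*(-6327/32) = -752913/32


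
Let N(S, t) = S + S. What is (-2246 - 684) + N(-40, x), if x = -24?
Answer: -3010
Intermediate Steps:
N(S, t) = 2*S
(-2246 - 684) + N(-40, x) = (-2246 - 684) + 2*(-40) = -2930 - 80 = -3010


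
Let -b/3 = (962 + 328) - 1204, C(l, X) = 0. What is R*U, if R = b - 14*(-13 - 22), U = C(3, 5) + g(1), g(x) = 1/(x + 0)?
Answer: 232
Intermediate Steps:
g(x) = 1/x
b = -258 (b = -3*((962 + 328) - 1204) = -3*(1290 - 1204) = -3*86 = -258)
U = 1 (U = 0 + 1/1 = 0 + 1 = 1)
R = 232 (R = -258 - 14*(-13 - 22) = -258 - 14*(-35) = -258 + 490 = 232)
R*U = 232*1 = 232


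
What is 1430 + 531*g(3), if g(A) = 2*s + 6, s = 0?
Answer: 4616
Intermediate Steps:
g(A) = 6 (g(A) = 2*0 + 6 = 0 + 6 = 6)
1430 + 531*g(3) = 1430 + 531*6 = 1430 + 3186 = 4616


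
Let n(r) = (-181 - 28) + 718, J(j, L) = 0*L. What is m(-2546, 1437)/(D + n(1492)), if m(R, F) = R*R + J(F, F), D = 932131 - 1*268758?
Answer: 3241058/331941 ≈ 9.7640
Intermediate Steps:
J(j, L) = 0
n(r) = 509 (n(r) = -209 + 718 = 509)
D = 663373 (D = 932131 - 268758 = 663373)
m(R, F) = R² (m(R, F) = R*R + 0 = R² + 0 = R²)
m(-2546, 1437)/(D + n(1492)) = (-2546)²/(663373 + 509) = 6482116/663882 = 6482116*(1/663882) = 3241058/331941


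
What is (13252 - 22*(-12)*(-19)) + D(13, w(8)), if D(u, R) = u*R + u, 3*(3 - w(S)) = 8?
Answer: 24760/3 ≈ 8253.3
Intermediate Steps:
w(S) = 1/3 (w(S) = 3 - 1/3*8 = 3 - 8/3 = 1/3)
D(u, R) = u + R*u (D(u, R) = R*u + u = u + R*u)
(13252 - 22*(-12)*(-19)) + D(13, w(8)) = (13252 - 22*(-12)*(-19)) + 13*(1 + 1/3) = (13252 + 264*(-19)) + 13*(4/3) = (13252 - 5016) + 52/3 = 8236 + 52/3 = 24760/3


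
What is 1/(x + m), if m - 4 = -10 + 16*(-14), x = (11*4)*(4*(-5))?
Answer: -1/1110 ≈ -0.00090090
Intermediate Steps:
x = -880 (x = 44*(-20) = -880)
m = -230 (m = 4 + (-10 + 16*(-14)) = 4 + (-10 - 224) = 4 - 234 = -230)
1/(x + m) = 1/(-880 - 230) = 1/(-1110) = -1/1110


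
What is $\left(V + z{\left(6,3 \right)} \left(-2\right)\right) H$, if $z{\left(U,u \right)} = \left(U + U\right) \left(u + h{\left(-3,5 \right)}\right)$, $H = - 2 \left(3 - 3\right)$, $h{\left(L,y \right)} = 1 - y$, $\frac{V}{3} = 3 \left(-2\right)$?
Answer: $0$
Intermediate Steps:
$V = -18$ ($V = 3 \cdot 3 \left(-2\right) = 3 \left(-6\right) = -18$)
$H = 0$ ($H = \left(-2\right) 0 = 0$)
$z{\left(U,u \right)} = 2 U \left(-4 + u\right)$ ($z{\left(U,u \right)} = \left(U + U\right) \left(u + \left(1 - 5\right)\right) = 2 U \left(u + \left(1 - 5\right)\right) = 2 U \left(u - 4\right) = 2 U \left(-4 + u\right)$)
$\left(V + z{\left(6,3 \right)} \left(-2\right)\right) H = \left(-18 + 2 \cdot 6 \left(-4 + 3\right) \left(-2\right)\right) 0 = \left(-18 + 2 \cdot 6 \left(-1\right) \left(-2\right)\right) 0 = \left(-18 - -24\right) 0 = \left(-18 + 24\right) 0 = 6 \cdot 0 = 0$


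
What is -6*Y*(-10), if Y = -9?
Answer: -540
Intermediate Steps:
-6*Y*(-10) = -6*(-9)*(-10) = 54*(-10) = -540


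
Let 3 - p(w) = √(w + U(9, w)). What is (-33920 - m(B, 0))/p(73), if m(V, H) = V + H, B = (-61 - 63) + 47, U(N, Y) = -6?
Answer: 3501/2 + 1167*√67/2 ≈ 6526.7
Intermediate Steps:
B = -77 (B = -124 + 47 = -77)
m(V, H) = H + V
p(w) = 3 - √(-6 + w) (p(w) = 3 - √(w - 6) = 3 - √(-6 + w))
(-33920 - m(B, 0))/p(73) = (-33920 - (0 - 77))/(3 - √(-6 + 73)) = (-33920 - 1*(-77))/(3 - √67) = (-33920 + 77)/(3 - √67) = -33843/(3 - √67)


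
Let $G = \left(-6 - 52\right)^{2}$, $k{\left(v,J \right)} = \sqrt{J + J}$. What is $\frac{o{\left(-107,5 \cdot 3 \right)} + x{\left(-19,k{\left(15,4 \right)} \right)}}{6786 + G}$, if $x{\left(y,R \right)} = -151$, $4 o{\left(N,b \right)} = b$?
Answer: $- \frac{589}{40600} \approx -0.014507$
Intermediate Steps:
$o{\left(N,b \right)} = \frac{b}{4}$
$k{\left(v,J \right)} = \sqrt{2} \sqrt{J}$ ($k{\left(v,J \right)} = \sqrt{2 J} = \sqrt{2} \sqrt{J}$)
$G = 3364$ ($G = \left(-58\right)^{2} = 3364$)
$\frac{o{\left(-107,5 \cdot 3 \right)} + x{\left(-19,k{\left(15,4 \right)} \right)}}{6786 + G} = \frac{\frac{5 \cdot 3}{4} - 151}{6786 + 3364} = \frac{\frac{1}{4} \cdot 15 - 151}{10150} = \left(\frac{15}{4} - 151\right) \frac{1}{10150} = \left(- \frac{589}{4}\right) \frac{1}{10150} = - \frac{589}{40600}$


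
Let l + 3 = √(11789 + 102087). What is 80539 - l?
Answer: 80542 - 14*√581 ≈ 80205.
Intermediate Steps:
l = -3 + 14*√581 (l = -3 + √(11789 + 102087) = -3 + √113876 = -3 + 14*√581 ≈ 334.46)
80539 - l = 80539 - (-3 + 14*√581) = 80539 + (3 - 14*√581) = 80542 - 14*√581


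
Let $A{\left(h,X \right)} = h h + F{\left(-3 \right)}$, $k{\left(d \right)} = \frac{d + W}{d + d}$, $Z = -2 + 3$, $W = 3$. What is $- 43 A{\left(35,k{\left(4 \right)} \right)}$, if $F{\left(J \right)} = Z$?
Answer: $-52718$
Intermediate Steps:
$Z = 1$
$F{\left(J \right)} = 1$
$k{\left(d \right)} = \frac{3 + d}{2 d}$ ($k{\left(d \right)} = \frac{d + 3}{d + d} = \frac{3 + d}{2 d}$)
$A{\left(h,X \right)} = 1 + h^{2}$ ($A{\left(h,X \right)} = h h + 1 = h^{2} + 1 = 1 + h^{2}$)
$- 43 A{\left(35,k{\left(4 \right)} \right)} = - 43 \left(1 + 35^{2}\right) = - 43 \left(1 + 1225\right) = \left(-43\right) 1226 = -52718$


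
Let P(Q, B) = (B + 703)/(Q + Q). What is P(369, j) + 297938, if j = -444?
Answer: 219878503/738 ≈ 2.9794e+5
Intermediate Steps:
P(Q, B) = (703 + B)/(2*Q) (P(Q, B) = (703 + B)/((2*Q)) = (703 + B)*(1/(2*Q)) = (703 + B)/(2*Q))
P(369, j) + 297938 = (1/2)*(703 - 444)/369 + 297938 = (1/2)*(1/369)*259 + 297938 = 259/738 + 297938 = 219878503/738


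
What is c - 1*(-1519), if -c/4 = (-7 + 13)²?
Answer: 1375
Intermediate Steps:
c = -144 (c = -4*(-7 + 13)² = -4*6² = -4*36 = -144)
c - 1*(-1519) = -144 - 1*(-1519) = -144 + 1519 = 1375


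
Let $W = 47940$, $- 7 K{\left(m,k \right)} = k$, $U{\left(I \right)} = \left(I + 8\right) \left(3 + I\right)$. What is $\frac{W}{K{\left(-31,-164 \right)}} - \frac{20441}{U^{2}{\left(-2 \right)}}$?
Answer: $\frac{2182139}{1476} \approx 1478.4$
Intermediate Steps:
$U{\left(I \right)} = \left(3 + I\right) \left(8 + I\right)$ ($U{\left(I \right)} = \left(8 + I\right) \left(3 + I\right) = \left(3 + I\right) \left(8 + I\right)$)
$K{\left(m,k \right)} = - \frac{k}{7}$
$\frac{W}{K{\left(-31,-164 \right)}} - \frac{20441}{U^{2}{\left(-2 \right)}} = \frac{47940}{\left(- \frac{1}{7}\right) \left(-164\right)} - \frac{20441}{\left(24 + \left(-2\right)^{2} + 11 \left(-2\right)\right)^{2}} = \frac{47940}{\frac{164}{7}} - \frac{20441}{\left(24 + 4 - 22\right)^{2}} = 47940 \cdot \frac{7}{164} - \frac{20441}{6^{2}} = \frac{83895}{41} - \frac{20441}{36} = \frac{2182139}{1476}$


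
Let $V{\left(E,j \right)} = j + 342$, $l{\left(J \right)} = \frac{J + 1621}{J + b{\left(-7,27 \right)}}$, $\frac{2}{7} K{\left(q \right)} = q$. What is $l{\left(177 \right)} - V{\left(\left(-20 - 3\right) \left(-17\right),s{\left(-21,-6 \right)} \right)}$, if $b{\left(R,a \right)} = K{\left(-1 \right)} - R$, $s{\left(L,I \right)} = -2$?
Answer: $- \frac{119144}{361} \approx -330.04$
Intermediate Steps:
$K{\left(q \right)} = \frac{7 q}{2}$
$b{\left(R,a \right)} = - \frac{7}{2} - R$ ($b{\left(R,a \right)} = \frac{7}{2} \left(-1\right) - R = - \frac{7}{2} - R$)
$l{\left(J \right)} = \frac{1621 + J}{\frac{7}{2} + J}$ ($l{\left(J \right)} = \frac{J + 1621}{J - - \frac{7}{2}} = \frac{1621 + J}{J + \left(- \frac{7}{2} + 7\right)} = \frac{1621 + J}{J + \frac{7}{2}} = \frac{1621 + J}{\frac{7}{2} + J}$)
$V{\left(E,j \right)} = 342 + j$
$l{\left(177 \right)} - V{\left(\left(-20 - 3\right) \left(-17\right),s{\left(-21,-6 \right)} \right)} = \frac{2 \left(1621 + 177\right)}{7 + 2 \cdot 177} - \left(342 - 2\right) = 2 \frac{1}{7 + 354} \cdot 1798 - 340 = 2 \cdot \frac{1}{361} \cdot 1798 - 340 = \frac{3596}{361} - 340 = - \frac{119144}{361}$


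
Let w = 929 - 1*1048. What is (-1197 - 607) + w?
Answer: -1923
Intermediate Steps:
w = -119 (w = 929 - 1048 = -119)
(-1197 - 607) + w = (-1197 - 607) - 119 = -1804 - 119 = -1923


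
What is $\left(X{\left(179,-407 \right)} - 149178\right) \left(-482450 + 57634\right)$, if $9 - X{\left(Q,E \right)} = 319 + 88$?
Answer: $63542278016$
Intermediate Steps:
$X{\left(Q,E \right)} = -398$ ($X{\left(Q,E \right)} = 9 - \left(319 + 88\right) = 9 - 407 = -398$)
$\left(X{\left(179,-407 \right)} - 149178\right) \left(-482450 + 57634\right) = \left(-398 - 149178\right) \left(-482450 + 57634\right) = \left(-149576\right) \left(-424816\right) = 63542278016$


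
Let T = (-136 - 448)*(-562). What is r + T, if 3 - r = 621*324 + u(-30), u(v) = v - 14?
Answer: 127051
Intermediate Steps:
u(v) = -14 + v
T = 328208 (T = -584*(-562) = 328208)
r = -201157 (r = 3 - (621*324 + (-14 - 30)) = 3 - (201204 - 44) = 3 - 1*201160 = 3 - 201160 = -201157)
r + T = -201157 + 328208 = 127051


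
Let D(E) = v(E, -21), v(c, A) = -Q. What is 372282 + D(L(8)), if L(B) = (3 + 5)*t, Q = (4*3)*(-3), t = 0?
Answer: 372318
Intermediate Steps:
Q = -36 (Q = 12*(-3) = -36)
L(B) = 0 (L(B) = (3 + 5)*0 = 8*0 = 0)
v(c, A) = 36 (v(c, A) = -1*(-36) = 36)
D(E) = 36
372282 + D(L(8)) = 372282 + 36 = 372318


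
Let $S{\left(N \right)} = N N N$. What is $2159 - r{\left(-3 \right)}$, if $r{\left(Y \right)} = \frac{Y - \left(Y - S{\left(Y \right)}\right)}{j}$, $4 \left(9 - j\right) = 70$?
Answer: $\frac{36649}{17} \approx 2155.8$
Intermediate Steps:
$j = - \frac{17}{2}$ ($j = 9 - \frac{35}{2} = - \frac{17}{2} \approx -8.5$)
$S{\left(N \right)} = N^{3}$ ($S{\left(N \right)} = N^{2} N = N^{3}$)
$r{\left(Y \right)} = - \frac{2 Y^{3}}{17}$ ($r{\left(Y \right)} = \frac{Y + \left(Y^{3} - Y\right)}{- \frac{17}{2}} = - \frac{2 Y^{3}}{17}$)
$2159 - r{\left(-3 \right)} = 2159 - - \frac{2 \left(-3\right)^{3}}{17} = 2159 - \left(- \frac{2}{17}\right) \left(-27\right) = 2159 - \frac{54}{17} = \frac{36649}{17}$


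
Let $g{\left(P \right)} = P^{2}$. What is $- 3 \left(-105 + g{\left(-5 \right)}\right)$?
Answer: $240$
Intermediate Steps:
$- 3 \left(-105 + g{\left(-5 \right)}\right) = - 3 \left(-105 + \left(-5\right)^{2}\right) = - 3 \left(-105 + 25\right) = \left(-3\right) \left(-80\right) = 240$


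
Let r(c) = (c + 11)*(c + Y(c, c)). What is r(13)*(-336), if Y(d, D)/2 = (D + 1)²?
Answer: -3265920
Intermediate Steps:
Y(d, D) = 2*(1 + D)² (Y(d, D) = 2*(D + 1)² = 2*(1 + D)²)
r(c) = (11 + c)*(c + 2*(1 + c)²) (r(c) = (c + 11)*(c + 2*(1 + c)²) = (11 + c)*(c + 2*(1 + c)²))
r(13)*(-336) = (22 + 2*13³ + 27*13² + 57*13)*(-336) = (22 + 2*2197 + 27*169 + 741)*(-336) = (22 + 4394 + 4563 + 741)*(-336) = 9720*(-336) = -3265920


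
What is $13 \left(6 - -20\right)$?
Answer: $338$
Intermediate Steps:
$13 \left(6 - -20\right) = 13 \left(6 + 20\right) = 13 \cdot 26 = 338$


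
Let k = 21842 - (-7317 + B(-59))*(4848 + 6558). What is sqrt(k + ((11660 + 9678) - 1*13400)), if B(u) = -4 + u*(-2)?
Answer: sqrt(82187198) ≈ 9065.7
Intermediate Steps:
B(u) = -4 - 2*u
k = 82179260 (k = 21842 - (-7317 + (-4 - 2*(-59)))*(4848 + 6558) = 21842 - (-7317 + (-4 + 118))*11406 = 21842 - (-7317 + 114)*11406 = 21842 - (-7203)*11406 = 21842 - 1*(-82157418) = 21842 + 82157418 = 82179260)
sqrt(k + ((11660 + 9678) - 1*13400)) = sqrt(82179260 + ((11660 + 9678) - 1*13400)) = sqrt(82179260 + (21338 - 13400)) = sqrt(82179260 + 7938) = sqrt(82187198)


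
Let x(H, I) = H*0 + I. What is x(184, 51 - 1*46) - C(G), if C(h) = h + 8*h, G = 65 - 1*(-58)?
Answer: -1102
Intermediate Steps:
x(H, I) = I (x(H, I) = 0 + I = I)
G = 123 (G = 65 + 58 = 123)
C(h) = 9*h
x(184, 51 - 1*46) - C(G) = (51 - 1*46) - 9*123 = (51 - 46) - 1*1107 = 5 - 1107 = -1102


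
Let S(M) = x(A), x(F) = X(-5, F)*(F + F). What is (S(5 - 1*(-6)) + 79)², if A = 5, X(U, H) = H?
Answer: 16641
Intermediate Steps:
x(F) = 2*F² (x(F) = F*(F + F) = F*(2*F) = 2*F²)
S(M) = 50 (S(M) = 2*5² = 2*25 = 50)
(S(5 - 1*(-6)) + 79)² = (50 + 79)² = 129² = 16641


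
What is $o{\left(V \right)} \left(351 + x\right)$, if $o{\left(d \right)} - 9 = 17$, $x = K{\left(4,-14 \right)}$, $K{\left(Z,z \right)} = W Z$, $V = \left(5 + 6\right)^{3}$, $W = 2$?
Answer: $9334$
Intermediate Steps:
$V = 1331$ ($V = 11^{3} = 1331$)
$K{\left(Z,z \right)} = 2 Z$
$x = 8$ ($x = 2 \cdot 4 = 8$)
$o{\left(d \right)} = 26$ ($o{\left(d \right)} = 9 + 17 = 26$)
$o{\left(V \right)} \left(351 + x\right) = 26 \left(351 + 8\right) = 26 \cdot 359 = 9334$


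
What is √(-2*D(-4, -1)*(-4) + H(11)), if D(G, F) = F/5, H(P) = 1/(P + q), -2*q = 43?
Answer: I*√18690/105 ≈ 1.302*I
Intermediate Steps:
q = -43/2 (q = -½*43 = -43/2 ≈ -21.500)
H(P) = 1/(-43/2 + P) (H(P) = 1/(P - 43/2) = 1/(-43/2 + P))
D(G, F) = F/5 (D(G, F) = F*(⅕) = F/5)
√(-2*D(-4, -1)*(-4) + H(11)) = √(-2*(-1)/5*(-4) + 2/(-43 + 2*11)) = √(-2*(-⅕)*(-4) + 2/(-43 + 22)) = √((⅖)*(-4) + 2/(-21)) = √(-8/5 + 2*(-1/21)) = √(-8/5 - 2/21) = √(-178/105) = I*√18690/105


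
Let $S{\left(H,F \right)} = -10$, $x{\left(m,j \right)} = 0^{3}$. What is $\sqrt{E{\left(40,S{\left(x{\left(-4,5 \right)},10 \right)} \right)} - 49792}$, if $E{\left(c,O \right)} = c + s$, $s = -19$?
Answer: $i \sqrt{49771} \approx 223.09 i$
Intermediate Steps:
$x{\left(m,j \right)} = 0$
$E{\left(c,O \right)} = -19 + c$ ($E{\left(c,O \right)} = c - 19 = -19 + c$)
$\sqrt{E{\left(40,S{\left(x{\left(-4,5 \right)},10 \right)} \right)} - 49792} = \sqrt{\left(-19 + 40\right) - 49792} = \sqrt{21 - 49792} = \sqrt{-49771} = i \sqrt{49771}$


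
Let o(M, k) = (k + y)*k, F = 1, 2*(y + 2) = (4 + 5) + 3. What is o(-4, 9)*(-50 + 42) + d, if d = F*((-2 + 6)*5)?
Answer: -916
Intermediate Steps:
y = 4 (y = -2 + ((4 + 5) + 3)/2 = -2 + (9 + 3)/2 = -2 + (½)*12 = -2 + 6 = 4)
d = 20 (d = 1*((-2 + 6)*5) = 1*(4*5) = 1*20 = 20)
o(M, k) = k*(4 + k) (o(M, k) = (k + 4)*k = (4 + k)*k = k*(4 + k))
o(-4, 9)*(-50 + 42) + d = (9*(4 + 9))*(-50 + 42) + 20 = (9*13)*(-8) + 20 = 117*(-8) + 20 = -936 + 20 = -916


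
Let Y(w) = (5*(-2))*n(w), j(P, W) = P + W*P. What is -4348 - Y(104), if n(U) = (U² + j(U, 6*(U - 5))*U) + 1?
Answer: 64459022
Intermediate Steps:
j(P, W) = P + P*W
n(U) = 1 + U² + U²*(-29 + 6*U) (n(U) = (U² + (U*(1 + 6*(U - 5)))*U) + 1 = (U² + (U*(1 + 6*(-5 + U)))*U) + 1 = (U² + (U*(1 + (-30 + 6*U)))*U) + 1 = (U² + (U*(-29 + 6*U))*U) + 1 = (U² + U²*(-29 + 6*U)) + 1 = 1 + U² + U²*(-29 + 6*U))
Y(w) = -10 - 60*w³ + 280*w² (Y(w) = (5*(-2))*(1 - 28*w² + 6*w³) = -10*(1 - 28*w² + 6*w³) = -10 - 60*w³ + 280*w²)
-4348 - Y(104) = -4348 - (-10 - 60*104³ + 280*104²) = -4348 - (-10 - 60*1124864 + 280*10816) = -4348 - (-10 - 67491840 + 3028480) = -4348 - 1*(-64463370) = -4348 + 64463370 = 64459022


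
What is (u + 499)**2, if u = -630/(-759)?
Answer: 15991372849/64009 ≈ 2.4983e+5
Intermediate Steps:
u = 210/253 (u = -630*(-1/759) = 210/253 ≈ 0.83004)
(u + 499)**2 = (210/253 + 499)**2 = (126457/253)**2 = 15991372849/64009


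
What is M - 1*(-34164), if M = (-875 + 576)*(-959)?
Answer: 320905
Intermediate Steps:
M = 286741 (M = -299*(-959) = 286741)
M - 1*(-34164) = 286741 - 1*(-34164) = 286741 + 34164 = 320905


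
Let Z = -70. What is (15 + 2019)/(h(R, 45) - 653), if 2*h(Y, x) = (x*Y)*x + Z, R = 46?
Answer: 2034/45887 ≈ 0.044326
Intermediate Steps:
h(Y, x) = -35 + Y*x**2/2 (h(Y, x) = ((x*Y)*x - 70)/2 = ((Y*x)*x - 70)/2 = (Y*x**2 - 70)/2 = (-70 + Y*x**2)/2 = -35 + Y*x**2/2)
(15 + 2019)/(h(R, 45) - 653) = (15 + 2019)/((-35 + (1/2)*46*45**2) - 653) = 2034/((-35 + (1/2)*46*2025) - 653) = 2034/((-35 + 46575) - 653) = 2034/(46540 - 653) = 2034/45887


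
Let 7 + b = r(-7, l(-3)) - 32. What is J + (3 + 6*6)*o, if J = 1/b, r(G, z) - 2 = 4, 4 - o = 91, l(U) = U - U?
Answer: -111970/33 ≈ -3393.0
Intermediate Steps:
l(U) = 0
o = -87 (o = 4 - 1*91 = 4 - 91 = -87)
r(G, z) = 6 (r(G, z) = 2 + 4 = 6)
b = -33 (b = -7 + (6 - 32) = -7 - 26 = -33)
J = -1/33 (J = 1/(-33) = -1/33 ≈ -0.030303)
J + (3 + 6*6)*o = -1/33 + (3 + 6*6)*(-87) = -1/33 + (3 + 36)*(-87) = -1/33 + 39*(-87) = -1/33 - 3393 = -111970/33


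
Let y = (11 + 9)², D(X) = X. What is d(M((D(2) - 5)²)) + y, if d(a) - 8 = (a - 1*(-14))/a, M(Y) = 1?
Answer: 423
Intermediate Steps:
y = 400 (y = 20² = 400)
d(a) = 8 + (14 + a)/a (d(a) = 8 + (a - 1*(-14))/a = 8 + (a + 14)/a = 8 + (14 + a)/a)
d(M((D(2) - 5)²)) + y = (9 + 14/1) + 400 = (9 + 14*1) + 400 = (9 + 14) + 400 = 23 + 400 = 423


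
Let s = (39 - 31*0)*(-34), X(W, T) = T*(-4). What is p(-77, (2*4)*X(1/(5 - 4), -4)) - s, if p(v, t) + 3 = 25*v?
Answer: -602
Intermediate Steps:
X(W, T) = -4*T
p(v, t) = -3 + 25*v
s = -1326 (s = (39 + 0)*(-34) = 39*(-34) = -1326)
p(-77, (2*4)*X(1/(5 - 4), -4)) - s = (-3 + 25*(-77)) - 1*(-1326) = (-3 - 1925) + 1326 = -1928 + 1326 = -602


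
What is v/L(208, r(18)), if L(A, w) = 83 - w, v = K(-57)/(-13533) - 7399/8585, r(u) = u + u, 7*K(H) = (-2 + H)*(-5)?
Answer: -703447244/38223484845 ≈ -0.018404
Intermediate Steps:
K(H) = 10/7 - 5*H/7 (K(H) = ((-2 + H)*(-5))/7 = (10 - 5*H)/7 = 10/7 - 5*H/7)
r(u) = 2*u
v = -703447244/813265635 (v = (10/7 - 5/7*(-57))/(-13533) - 7399/8585 = (10/7 + 285/7)*(-1/13533) - 7399*1/8585 = (295/7)*(-1/13533) - 7399/8585 = -295/94731 - 7399/8585 = -703447244/813265635 ≈ -0.86497)
v/L(208, r(18)) = -703447244/(813265635*(83 - 2*18)) = -703447244/(813265635*(83 - 1*36)) = -703447244/(813265635*(83 - 36)) = -703447244/813265635/47 = -703447244/813265635*1/47 = -703447244/38223484845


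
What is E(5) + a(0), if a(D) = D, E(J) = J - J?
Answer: 0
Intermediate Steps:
E(J) = 0
E(5) + a(0) = 0 + 0 = 0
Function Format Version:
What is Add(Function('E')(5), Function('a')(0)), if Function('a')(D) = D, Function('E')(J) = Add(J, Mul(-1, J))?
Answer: 0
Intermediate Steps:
Function('E')(J) = 0
Add(Function('E')(5), Function('a')(0)) = Add(0, 0) = 0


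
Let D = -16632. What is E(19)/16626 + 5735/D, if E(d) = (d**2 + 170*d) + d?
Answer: -5884765/46087272 ≈ -0.12769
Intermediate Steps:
E(d) = d**2 + 171*d
E(19)/16626 + 5735/D = (19*(171 + 19))/16626 + 5735/(-16632) = (19*190)*(1/16626) + 5735*(-1/16632) = 3610*(1/16626) - 5735/16632 = 1805/8313 - 5735/16632 = -5884765/46087272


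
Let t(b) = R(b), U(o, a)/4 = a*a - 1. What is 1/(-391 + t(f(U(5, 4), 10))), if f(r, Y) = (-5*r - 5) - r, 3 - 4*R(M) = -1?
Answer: -1/390 ≈ -0.0025641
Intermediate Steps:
R(M) = 1 (R(M) = ¾ - ¼*(-1) = ¾ + ¼ = 1)
U(o, a) = -4 + 4*a² (U(o, a) = 4*(a*a - 1) = 4*(a² - 1) = 4*(-1 + a²) = -4 + 4*a²)
f(r, Y) = -5 - 6*r (f(r, Y) = (-5 - 5*r) - r = -5 - 6*r)
t(b) = 1
1/(-391 + t(f(U(5, 4), 10))) = 1/(-391 + 1) = 1/(-390) = -1/390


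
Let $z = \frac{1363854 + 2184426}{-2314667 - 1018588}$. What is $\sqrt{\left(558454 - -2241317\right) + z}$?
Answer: $\frac{\sqrt{138253745572848835}}{222217} \approx 1673.3$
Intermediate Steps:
$z = - \frac{236552}{222217}$ ($z = \frac{3548280}{-3333255} = 3548280 \left(- \frac{1}{3333255}\right) = - \frac{236552}{222217} \approx -1.0645$)
$\sqrt{\left(558454 - -2241317\right) + z} = \sqrt{\left(558454 - -2241317\right) - \frac{236552}{222217}} = \sqrt{\left(558454 + 2241317\right) - \frac{236552}{222217}} = \sqrt{2799771 - \frac{236552}{222217}} = \sqrt{\frac{622156475755}{222217}} = \frac{\sqrt{138253745572848835}}{222217}$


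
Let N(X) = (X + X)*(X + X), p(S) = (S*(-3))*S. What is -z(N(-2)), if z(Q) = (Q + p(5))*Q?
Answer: 944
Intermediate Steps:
p(S) = -3*S² (p(S) = (-3*S)*S = -3*S²)
N(X) = 4*X² (N(X) = (2*X)*(2*X) = 4*X²)
z(Q) = Q*(-75 + Q) (z(Q) = (Q - 3*5²)*Q = (Q - 3*25)*Q = (Q - 75)*Q = (-75 + Q)*Q = Q*(-75 + Q))
-z(N(-2)) = -4*(-2)²*(-75 + 4*(-2)²) = -4*4*(-75 + 4*4) = -16*(-75 + 16) = -16*(-59) = -1*(-944) = 944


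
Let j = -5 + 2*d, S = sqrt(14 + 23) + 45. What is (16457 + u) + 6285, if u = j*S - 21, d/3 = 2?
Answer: 23036 + 7*sqrt(37) ≈ 23079.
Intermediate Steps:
d = 6 (d = 3*2 = 6)
S = 45 + sqrt(37) (S = sqrt(37) + 45 = 45 + sqrt(37) ≈ 51.083)
j = 7 (j = -5 + 2*6 = -5 + 12 = 7)
u = 294 + 7*sqrt(37) (u = 7*(45 + sqrt(37)) - 21 = (315 + 7*sqrt(37)) - 21 = 294 + 7*sqrt(37) ≈ 336.58)
(16457 + u) + 6285 = (16457 + (294 + 7*sqrt(37))) + 6285 = (16751 + 7*sqrt(37)) + 6285 = 23036 + 7*sqrt(37)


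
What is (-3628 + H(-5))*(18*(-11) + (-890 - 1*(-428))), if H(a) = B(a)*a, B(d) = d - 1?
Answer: 2374680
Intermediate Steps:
B(d) = -1 + d
H(a) = a*(-1 + a) (H(a) = (-1 + a)*a = a*(-1 + a))
(-3628 + H(-5))*(18*(-11) + (-890 - 1*(-428))) = (-3628 - 5*(-1 - 5))*(18*(-11) + (-890 - 1*(-428))) = (-3628 - 5*(-6))*(-198 + (-890 + 428)) = (-3628 + 30)*(-198 - 462) = -3598*(-660) = 2374680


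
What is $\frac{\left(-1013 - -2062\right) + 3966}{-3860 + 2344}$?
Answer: $- \frac{5015}{1516} \approx -3.308$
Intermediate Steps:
$\frac{\left(-1013 - -2062\right) + 3966}{-3860 + 2344} = \frac{\left(-1013 + 2062\right) + 3966}{-1516} = \left(1049 + 3966\right) \left(- \frac{1}{1516}\right) = 5015 \left(- \frac{1}{1516}\right) = - \frac{5015}{1516}$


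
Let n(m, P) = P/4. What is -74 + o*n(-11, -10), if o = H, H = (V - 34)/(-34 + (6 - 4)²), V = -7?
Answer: -929/12 ≈ -77.417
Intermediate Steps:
n(m, P) = P/4 (n(m, P) = P*(¼) = P/4)
H = 41/30 (H = (-7 - 34)/(-34 + (6 - 4)²) = -41/(-34 + 2²) = -41/(-34 + 4) = -41/(-30) = -41*(-1/30) = 41/30 ≈ 1.3667)
o = 41/30 ≈ 1.3667
-74 + o*n(-11, -10) = -74 + 41*((¼)*(-10))/30 = -74 + (41/30)*(-5/2) = -74 - 41/12 = -929/12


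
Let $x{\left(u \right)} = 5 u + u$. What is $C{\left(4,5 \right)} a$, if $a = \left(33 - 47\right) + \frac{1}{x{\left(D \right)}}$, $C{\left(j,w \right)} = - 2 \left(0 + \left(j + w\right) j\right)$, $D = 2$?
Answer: $1002$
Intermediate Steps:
$C{\left(j,w \right)} = - 2 j \left(j + w\right)$ ($C{\left(j,w \right)} = - 2 \left(0 + j \left(j + w\right)\right) = - 2 j \left(j + w\right)$)
$x{\left(u \right)} = 6 u$
$a = - \frac{167}{12}$ ($a = \left(33 - 47\right) + \frac{1}{6 \cdot 2} = -14 + \frac{1}{12} = - \frac{167}{12} \approx -13.917$)
$C{\left(4,5 \right)} a = \left(-2\right) 4 \left(4 + 5\right) \left(- \frac{167}{12}\right) = \left(-2\right) 4 \cdot 9 \left(- \frac{167}{12}\right) = \left(-72\right) \left(- \frac{167}{12}\right) = 1002$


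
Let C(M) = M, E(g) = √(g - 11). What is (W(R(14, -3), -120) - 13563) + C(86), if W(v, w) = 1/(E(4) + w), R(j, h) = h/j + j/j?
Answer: -194163259/14407 - I*√7/14407 ≈ -13477.0 - 0.00018364*I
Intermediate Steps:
E(g) = √(-11 + g)
R(j, h) = 1 + h/j (R(j, h) = h/j + 1 = 1 + h/j)
W(v, w) = 1/(w + I*√7) (W(v, w) = 1/(√(-11 + 4) + w) = 1/(√(-7) + w) = 1/(I*√7 + w) = 1/(w + I*√7))
(W(R(14, -3), -120) - 13563) + C(86) = (1/(-120 + I*√7) - 13563) + 86 = (-13563 + 1/(-120 + I*√7)) + 86 = -13477 + 1/(-120 + I*√7)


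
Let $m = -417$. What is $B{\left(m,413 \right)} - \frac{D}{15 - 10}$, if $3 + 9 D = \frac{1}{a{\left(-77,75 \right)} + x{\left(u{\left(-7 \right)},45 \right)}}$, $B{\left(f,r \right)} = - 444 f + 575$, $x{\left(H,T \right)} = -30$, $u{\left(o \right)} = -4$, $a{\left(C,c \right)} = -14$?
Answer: $\frac{367731673}{1980} \approx 1.8572 \cdot 10^{5}$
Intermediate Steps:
$B{\left(f,r \right)} = 575 - 444 f$
$D = - \frac{133}{396}$ ($D = - \frac{1}{3} + \frac{1}{9 \left(-14 - 30\right)} = - \frac{1}{3} + \frac{1}{9 \left(-44\right)} = - \frac{1}{3} + \frac{1}{9} \left(- \frac{1}{44}\right) = - \frac{1}{3} - \frac{1}{396} = - \frac{133}{396} \approx -0.33586$)
$B{\left(m,413 \right)} - \frac{D}{15 - 10} = \left(575 - -185148\right) - - \frac{133}{396 \left(15 - 10\right)} = \left(575 + 185148\right) - - \frac{133}{396 \cdot 5} = 185723 - \left(- \frac{133}{396}\right) \frac{1}{5} = 185723 - - \frac{133}{1980} = 185723 + \frac{133}{1980} = \frac{367731673}{1980}$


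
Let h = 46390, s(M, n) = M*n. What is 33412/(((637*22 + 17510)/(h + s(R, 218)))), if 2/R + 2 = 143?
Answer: 54640531378/1111221 ≈ 49172.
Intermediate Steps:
R = 2/141 (R = 2/(-2 + 143) = 2/141 ≈ 0.014184)
33412/(((637*22 + 17510)/(h + s(R, 218)))) = 33412/(((637*22 + 17510)/(46390 + (2/141)*218))) = 33412/(((14014 + 17510)/(46390 + 436/141))) = 33412/((31524/(6541426/141))) = 33412/((31524*(141/6541426))) = 33412/(2222442/3270713) = 33412*(3270713/2222442) = 54640531378/1111221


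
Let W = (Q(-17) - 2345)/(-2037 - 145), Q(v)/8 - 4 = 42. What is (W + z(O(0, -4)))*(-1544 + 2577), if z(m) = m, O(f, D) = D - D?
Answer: 2042241/2182 ≈ 935.95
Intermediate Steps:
Q(v) = 368 (Q(v) = 32 + 8*42 = 32 + 336 = 368)
O(f, D) = 0
W = 1977/2182 (W = (368 - 2345)/(-2037 - 145) = -1977/(-2182) = -1977*(-1/2182) = 1977/2182 ≈ 0.90605)
(W + z(O(0, -4)))*(-1544 + 2577) = (1977/2182 + 0)*(-1544 + 2577) = (1977/2182)*1033 = 2042241/2182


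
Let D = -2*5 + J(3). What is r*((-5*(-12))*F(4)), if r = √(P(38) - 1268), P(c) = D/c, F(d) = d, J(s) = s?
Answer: 120*I*√1831258/19 ≈ 8546.8*I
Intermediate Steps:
D = -7 (D = -2*5 + 3 = -10 + 3 = -7)
P(c) = -7/c
r = I*√1831258/38 (r = √(-7/38 - 1268) = √(-48191/38) = I*√1831258/38 ≈ 35.612*I)
r*((-5*(-12))*F(4)) = (I*√1831258/38)*(-5*(-12)*4) = (I*√1831258/38)*(60*4) = (I*√1831258/38)*240 = 120*I*√1831258/19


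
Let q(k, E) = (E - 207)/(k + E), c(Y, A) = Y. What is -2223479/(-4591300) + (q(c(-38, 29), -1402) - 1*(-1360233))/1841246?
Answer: 5861602044779/4792656052800 ≈ 1.2230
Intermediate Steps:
q(k, E) = (-207 + E)/(E + k)
-2223479/(-4591300) + (q(c(-38, 29), -1402) - 1*(-1360233))/1841246 = -2223479/(-4591300) + ((-207 - 1402)/(-1402 - 38) - 1*(-1360233))/1841246 = -2223479*(-1/4591300) + (-1609/(-1440) + 1360233)*(1/1841246) = 2223479/4591300 + (-1/1440*(-1609) + 1360233)*(1/1841246) = 2223479/4591300 + (1609/1440 + 1360233)*(1/1841246) = 2223479/4591300 + (1958737129/1440)*(1/1841246) = 2223479/4591300 + 15423127/20877120 = 5861602044779/4792656052800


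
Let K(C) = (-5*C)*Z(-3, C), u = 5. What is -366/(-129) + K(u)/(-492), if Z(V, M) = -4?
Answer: 13931/5289 ≈ 2.6340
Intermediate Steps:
K(C) = 20*C (K(C) = -5*C*(-4) = 20*C)
-366/(-129) + K(u)/(-492) = -366/(-129) + (20*5)/(-492) = -366*(-1/129) + 100*(-1/492) = 122/43 - 25/123 = 13931/5289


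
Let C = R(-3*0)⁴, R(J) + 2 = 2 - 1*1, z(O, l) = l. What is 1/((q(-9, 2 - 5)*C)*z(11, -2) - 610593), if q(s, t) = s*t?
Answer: -1/610647 ≈ -1.6376e-6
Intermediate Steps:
R(J) = -1 (R(J) = -2 + (2 - 1*1) = -2 + (2 - 1) = -2 + 1 = -1)
C = 1 (C = (-1)⁴ = 1)
1/((q(-9, 2 - 5)*C)*z(11, -2) - 610593) = 1/((-9*(2 - 5)*1)*(-2) - 610593) = 1/((-9*(-3)*1)*(-2) - 610593) = 1/((27*1)*(-2) - 610593) = 1/(27*(-2) - 610593) = 1/(-54 - 610593) = 1/(-610647) = -1/610647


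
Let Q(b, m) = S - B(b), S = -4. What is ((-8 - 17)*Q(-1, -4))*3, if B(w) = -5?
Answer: -75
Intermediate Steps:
Q(b, m) = 1 (Q(b, m) = -4 - 1*(-5) = -4 + 5 = 1)
((-8 - 17)*Q(-1, -4))*3 = ((-8 - 17)*1)*3 = -25*1*3 = -25*3 = -75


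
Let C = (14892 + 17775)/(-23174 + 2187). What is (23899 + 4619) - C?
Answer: 598539933/20987 ≈ 28520.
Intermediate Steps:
C = -32667/20987 (C = 32667/(-20987) = 32667*(-1/20987) = -32667/20987 ≈ -1.5565)
(23899 + 4619) - C = (23899 + 4619) - 1*(-32667/20987) = 28518 + 32667/20987 = 598539933/20987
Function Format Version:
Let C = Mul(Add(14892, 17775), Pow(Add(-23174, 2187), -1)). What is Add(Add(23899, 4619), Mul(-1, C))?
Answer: Rational(598539933, 20987) ≈ 28520.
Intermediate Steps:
C = Rational(-32667, 20987) (C = Mul(32667, Pow(-20987, -1)) = Mul(32667, Rational(-1, 20987)) = Rational(-32667, 20987) ≈ -1.5565)
Add(Add(23899, 4619), Mul(-1, C)) = Add(Add(23899, 4619), Mul(-1, Rational(-32667, 20987))) = Add(28518, Rational(32667, 20987)) = Rational(598539933, 20987)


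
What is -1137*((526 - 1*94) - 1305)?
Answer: 992601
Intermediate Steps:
-1137*((526 - 1*94) - 1305) = -1137*((526 - 94) - 1305) = -1137*(432 - 1305) = -1137*(-873) = 992601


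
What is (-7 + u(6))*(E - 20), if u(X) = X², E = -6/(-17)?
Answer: -9686/17 ≈ -569.76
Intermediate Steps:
E = 6/17 (E = -6*(-1/17) = 6/17 ≈ 0.35294)
(-7 + u(6))*(E - 20) = (-7 + 6²)*(6/17 - 20) = (-7 + 36)*(-334/17) = 29*(-334/17) = -9686/17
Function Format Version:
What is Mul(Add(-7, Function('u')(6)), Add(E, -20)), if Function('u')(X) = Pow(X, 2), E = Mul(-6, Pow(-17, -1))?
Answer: Rational(-9686, 17) ≈ -569.76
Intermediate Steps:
E = Rational(6, 17) (E = Mul(-6, Rational(-1, 17)) = Rational(6, 17) ≈ 0.35294)
Mul(Add(-7, Function('u')(6)), Add(E, -20)) = Mul(Add(-7, Pow(6, 2)), Add(Rational(6, 17), -20)) = Mul(Add(-7, 36), Rational(-334, 17)) = Mul(29, Rational(-334, 17)) = Rational(-9686, 17)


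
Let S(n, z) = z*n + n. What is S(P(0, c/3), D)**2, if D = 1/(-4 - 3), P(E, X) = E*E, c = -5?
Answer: 0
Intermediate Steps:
P(E, X) = E**2
D = -1/7 (D = 1/(-7) = -1/7 ≈ -0.14286)
S(n, z) = n + n*z (S(n, z) = n*z + n = n + n*z)
S(P(0, c/3), D)**2 = (0**2*(1 - 1/7))**2 = (0*(6/7))**2 = 0**2 = 0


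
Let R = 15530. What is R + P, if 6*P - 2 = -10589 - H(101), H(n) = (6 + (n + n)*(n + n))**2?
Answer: -1665373507/6 ≈ -2.7756e+8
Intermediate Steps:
H(n) = (6 + 4*n**2)**2 (H(n) = (6 + (2*n)*(2*n))**2 = (6 + 4*n**2)**2)
P = -1665466687/6 (P = 1/3 + (-10589 - 4*(3 + 2*101**2)**2)/6 = 1/3 + (-10589 - 4*(3 + 2*10201)**2)/6 = 1/3 + (-10589 - 4*(3 + 20402)**2)/6 = 1/3 + (-10589 - 4*20405**2)/6 = 1/3 + (-10589 - 4*416364025)/6 = 1/3 + (-10589 - 1*1665456100)/6 = 1/3 + (-10589 - 1665456100)/6 = 1/3 + (1/6)*(-1665466689) = 1/3 - 555155563/2 = -1665466687/6 ≈ -2.7758e+8)
R + P = 15530 - 1665466687/6 = -1665373507/6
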